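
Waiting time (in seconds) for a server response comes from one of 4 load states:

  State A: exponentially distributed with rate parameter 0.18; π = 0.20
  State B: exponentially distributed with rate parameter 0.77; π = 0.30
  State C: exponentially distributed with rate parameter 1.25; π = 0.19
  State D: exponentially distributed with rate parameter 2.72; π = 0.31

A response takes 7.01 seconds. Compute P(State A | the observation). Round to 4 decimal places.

By Bayes' theorem, P(k | x) = π_k f_k(x) / Σ_j π_j f_j(x).
Exponential densities:
  f_A = 0.18·e^(−0.18·7.01) = 0.18·e^(−1.2618) = 0.0509659
  f_B = 0.77·e^(−0.77·7.01) = 0.77·e^(−5.3977) = 0.00348578
  f_C = 1.25·e^(−1.25·7.01) = 1.25·e^(−8.7625) = 0.000195616
  f_D = 2.72·e^(−2.72·7.01) = 2.72·e^(−19.0672) = 1.42492e-08
Weight by the priors:
  π_A·f_A = 0.20 × 0.0509659 = 0.0101932
  π_B·f_B = 0.30 × 0.00348578 = 0.00104573
  π_C·f_C = 0.19 × 0.000195616 = 3.71671e-05
  π_D·f_D = 0.31 × 1.42492e-08 = 4.41724e-09
Sum: 0.0101932 + 0.00104573 + 3.71671e-05 + 4.41724e-09 = 0.0112761
P(State A | x) = 0.0101932 / 0.0112761 ≈ 0.9040

0.9040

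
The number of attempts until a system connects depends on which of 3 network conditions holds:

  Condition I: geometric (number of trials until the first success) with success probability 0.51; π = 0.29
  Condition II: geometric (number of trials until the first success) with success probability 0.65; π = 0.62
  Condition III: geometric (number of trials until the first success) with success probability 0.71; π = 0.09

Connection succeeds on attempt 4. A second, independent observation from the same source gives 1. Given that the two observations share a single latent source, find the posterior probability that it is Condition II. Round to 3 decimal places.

0.529

The responsibility of component k is P(Z=k) f_k(x) divided by Σ_j P(Z=j) f_j(x).
Since both observations come from the same component, the likelihood for component k is f_k(x₁)·f_k(x₂).
  L_I = [0.51·(1−0.51)^3 = 0.51·0.117649 = 0.060001] × [0.51] = 0.0306005
  L_II = [0.65·(1−0.65)^3 = 0.65·0.042875 = 0.0278687] × [0.65] = 0.0181147
  L_III = [0.71·(1−0.71)^3 = 0.71·0.024389 = 0.0173162] × [0.71] = 0.0122945
Weight by the priors:
  P(Z=I)·L_I = 0.29 × 0.0306005 = 0.00887415
  P(Z=II)·L_II = 0.62 × 0.0181147 = 0.0112311
  P(Z=III)·L_III = 0.09 × 0.0122945 = 0.0011065
Sum: 0.00887415 + 0.0112311 + 0.0011065 = 0.0212118
P(Condition II | x) = 0.0112311 / 0.0212118 ≈ 0.529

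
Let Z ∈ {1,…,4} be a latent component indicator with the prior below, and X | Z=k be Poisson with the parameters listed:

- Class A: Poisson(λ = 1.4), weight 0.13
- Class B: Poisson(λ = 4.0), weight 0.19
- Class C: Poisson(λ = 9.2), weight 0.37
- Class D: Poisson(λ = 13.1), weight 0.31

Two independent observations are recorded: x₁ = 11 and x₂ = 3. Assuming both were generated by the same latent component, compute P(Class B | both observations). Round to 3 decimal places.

Posterior ∝ prior × likelihood, so P(k | x) ∝ π_k f_k(x); normalise over all components.
Since both observations come from the same component, the likelihood for component k is f_k(x₁)·f_k(x₂).
  L_A = [e^(−1.4)·1.4^11/11! = 2.50173e-07] × [0.112777] = 2.82138e-08
  L_B = [e^(−4.0)·4.0^11/11! = 0.00192454] × [0.195367] = 0.000375991
  L_C = [e^(−9.2)·9.2^11/11! = 0.101158] × [0.013113] = 0.00132649
  L_D = [e^(−13.1)·13.1^11/11! = 0.0999012] × [0.000766311] = 7.65554e-05
Prior × likelihood for each component:
  π_A·L_A = 0.13 × 2.82138e-08 = 3.66779e-09
  π_B·L_B = 0.19 × 0.000375991 = 7.14382e-05
  π_C·L_C = 0.37 × 0.00132649 = 0.000490801
  π_D·L_D = 0.31 × 7.65554e-05 = 2.37322e-05
Evidence: 3.66779e-09 + 7.14382e-05 + 0.000490801 + 2.37322e-05 = 0.000585976
So the posterior for Class B is 7.14382e-05 / 0.000585976 ≈ 0.122.

0.122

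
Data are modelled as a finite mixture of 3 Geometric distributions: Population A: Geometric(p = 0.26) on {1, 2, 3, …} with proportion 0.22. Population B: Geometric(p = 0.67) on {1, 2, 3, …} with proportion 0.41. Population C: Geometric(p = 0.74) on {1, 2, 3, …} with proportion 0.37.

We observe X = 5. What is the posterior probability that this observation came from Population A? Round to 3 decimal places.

By Bayes' theorem, P(k | x) = π_k f_k(x) / Σ_j π_j f_j(x).
Geometric probabilities:
  f_A = 0.0779651
  f_B = 0.00794567
  f_C = 0.00338162
Prior × likelihood for each component:
  π_A·f_A = 0.22 × 0.0779651 = 0.0171523
  π_B·f_B = 0.41 × 0.00794567 = 0.00325772
  π_C·f_C = 0.37 × 0.00338162 = 0.0012512
Marginal: 0.0171523 + 0.00325772 + 0.0012512 = 0.0216612
P(Population A | data) = 0.0171523 / 0.0216612 ≈ 0.792

0.792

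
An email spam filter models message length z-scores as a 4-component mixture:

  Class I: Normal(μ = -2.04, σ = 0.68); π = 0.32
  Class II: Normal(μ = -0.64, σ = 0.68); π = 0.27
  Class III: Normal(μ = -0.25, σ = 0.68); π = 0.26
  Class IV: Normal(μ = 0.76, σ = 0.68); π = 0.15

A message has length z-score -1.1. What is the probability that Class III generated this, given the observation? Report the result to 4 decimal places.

Posterior ∝ prior × likelihood, so P(k | x) ∝ π_k f_k(x); normalise over all components.
Component likelihoods at x = -1.1:
  p_I = (1/(0.68·√(2π)))·exp(−(-1.1−-2.04)²/(2·0.68²)) = 0.586680·exp(-0.95545) = 0.22566
  p_II = (1/(0.68·√(2π)))·exp(−(-1.1−-0.64)²/(2·0.68²)) = 0.586680·exp(-0.22881) = 0.466694
  p_III = (1/(0.68·√(2π)))·exp(−(-1.1−-0.25)²/(2·0.68²)) = 0.586680·exp(-0.78125) = 0.268602
  p_IV = (1/(0.68·√(2π)))·exp(−(-1.1−0.76)²/(2·0.68²)) = 0.586680·exp(-3.74092) = 0.0139233
Unnormalised posteriors:
  π_I·p_I = 0.32 × 0.22566 = 0.0722112
  π_II·p_II = 0.27 × 0.466694 = 0.126007
  π_III·p_III = 0.26 × 0.268602 = 0.0698364
  π_IV·p_IV = 0.15 × 0.0139233 = 0.00208849
Sum: 0.0722112 + 0.126007 + 0.0698364 + 0.00208849 = 0.270143
So the posterior for Class III is 0.0698364 / 0.270143 ≈ 0.2585.

0.2585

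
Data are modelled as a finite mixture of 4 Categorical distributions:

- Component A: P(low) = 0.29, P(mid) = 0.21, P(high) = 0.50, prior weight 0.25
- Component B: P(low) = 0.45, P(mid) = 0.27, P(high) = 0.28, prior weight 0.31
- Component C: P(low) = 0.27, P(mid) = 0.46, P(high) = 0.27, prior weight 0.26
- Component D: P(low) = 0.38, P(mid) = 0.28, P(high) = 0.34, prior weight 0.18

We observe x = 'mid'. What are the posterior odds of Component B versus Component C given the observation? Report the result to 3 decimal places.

0.700

Since P(k|x) ∝ w_k f_k(x), the posterior odds are w_i f_i(x) / (w_j f_j(x)).
Categorical probabilities:
  L_A = P(mid | comp) = 0.21
  L_B = P(mid | comp) = 0.27
  L_C = P(mid | comp) = 0.46
  L_D = P(mid | comp) = 0.28
Posterior odds = (w_B·L_B) / (w_C·L_C) = (0.31·0.27) / (0.26·0.46) = 0.0837 / 0.1196 ≈ 0.700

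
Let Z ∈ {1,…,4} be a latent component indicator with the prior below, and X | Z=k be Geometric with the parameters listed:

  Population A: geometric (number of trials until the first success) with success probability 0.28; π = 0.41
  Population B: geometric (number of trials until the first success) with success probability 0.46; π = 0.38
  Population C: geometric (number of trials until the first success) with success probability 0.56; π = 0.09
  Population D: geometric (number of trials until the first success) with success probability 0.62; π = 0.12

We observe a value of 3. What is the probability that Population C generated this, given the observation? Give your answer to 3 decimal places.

P(component k | x) = π_k·f_k(x) / marginal(x), where marginal(x) = Σ_j π_j·f_j(x).
Component likelihoods at x = 3:
  p_A = 0.28·(1−0.28)^2 = 0.28·0.5184 = 0.145152
  p_B = 0.46·(1−0.46)^2 = 0.46·0.2916 = 0.134136
  p_C = 0.56·(1−0.56)^2 = 0.56·0.1936 = 0.108416
  p_D = 0.62·(1−0.62)^2 = 0.62·0.1444 = 0.089528
Prior × likelihood for each component:
  π_A·p_A = 0.41 × 0.145152 = 0.0595123
  π_B·p_B = 0.38 × 0.134136 = 0.0509717
  π_C·p_C = 0.09 × 0.108416 = 0.00975744
  π_D·p_D = 0.12 × 0.089528 = 0.0107434
Normaliser: 0.0595123 + 0.0509717 + 0.00975744 + 0.0107434 = 0.130985
P(Population C | data) = 0.00975744 / 0.130985 ≈ 0.074

0.074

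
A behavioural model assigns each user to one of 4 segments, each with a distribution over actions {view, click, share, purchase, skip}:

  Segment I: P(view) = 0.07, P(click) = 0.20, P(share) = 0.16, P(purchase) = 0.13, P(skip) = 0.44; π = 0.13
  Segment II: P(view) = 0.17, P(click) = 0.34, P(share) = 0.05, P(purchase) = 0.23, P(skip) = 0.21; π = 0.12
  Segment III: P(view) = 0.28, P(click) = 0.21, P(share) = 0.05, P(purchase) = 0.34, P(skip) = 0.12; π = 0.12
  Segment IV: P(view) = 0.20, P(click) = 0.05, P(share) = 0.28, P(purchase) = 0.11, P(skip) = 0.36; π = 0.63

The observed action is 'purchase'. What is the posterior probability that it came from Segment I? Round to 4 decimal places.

0.1093

Apply Bayes' rule: the posterior for each component is proportional to its prior times its likelihood at x.
Evaluate each component's likelihood at the observed value:
  p_I = P(purchase | comp) = 0.13
  p_II = P(purchase | comp) = 0.23
  p_III = P(purchase | comp) = 0.34
  p_IV = P(purchase | comp) = 0.11
Multiply by the mixture weights:
  π_I·p_I = 0.13 × 0.13 = 0.0169
  π_II·p_II = 0.12 × 0.23 = 0.0276
  π_III·p_III = 0.12 × 0.34 = 0.0408
  π_IV·p_IV = 0.63 × 0.11 = 0.0693
Normaliser: 0.0169 + 0.0276 + 0.0408 + 0.0693 = 0.1546
P(Segment I | data) = 0.0169 / 0.1546 ≈ 0.1093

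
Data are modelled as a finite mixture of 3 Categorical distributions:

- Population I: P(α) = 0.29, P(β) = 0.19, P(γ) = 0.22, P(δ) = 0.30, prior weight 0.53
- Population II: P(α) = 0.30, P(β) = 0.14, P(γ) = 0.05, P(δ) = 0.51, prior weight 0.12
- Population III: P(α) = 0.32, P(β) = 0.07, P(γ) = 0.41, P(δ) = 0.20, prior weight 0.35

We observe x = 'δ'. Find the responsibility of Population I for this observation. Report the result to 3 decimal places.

0.548

Posterior ∝ prior × likelihood, so P(k | x) ∝ P(Z=k) f_k(x); normalise over all components.
Evaluate each component's likelihood at the observed value:
  f_I = 0.3
  f_II = 0.51
  f_III = 0.2
Weight by the priors:
  P(Z=I)·f_I = 0.53 × 0.3 = 0.159
  P(Z=II)·f_II = 0.12 × 0.51 = 0.0612
  P(Z=III)·f_III = 0.35 × 0.2 = 0.07
Normaliser: 0.159 + 0.0612 + 0.07 = 0.2902
P(Population I | data) = 0.159 / 0.2902 ≈ 0.548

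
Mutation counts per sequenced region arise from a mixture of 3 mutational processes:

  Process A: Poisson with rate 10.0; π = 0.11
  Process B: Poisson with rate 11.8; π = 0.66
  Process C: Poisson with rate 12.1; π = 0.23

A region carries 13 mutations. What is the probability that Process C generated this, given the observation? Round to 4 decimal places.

Posterior ∝ prior × likelihood, so P(k | x) ∝ π_k f_k(x); normalise over all components.
Component likelihoods at x = 13 mutations:
  p_A = 0.0729079
  p_B = 0.103636
  p_C = 0.106406
Weight by the priors:
  π_A·p_A = 0.11 × 0.0729079 = 0.00801987
  π_B·p_B = 0.66 × 0.103636 = 0.0683998
  π_C·p_C = 0.23 × 0.106406 = 0.0244734
Evidence: 0.00801987 + 0.0683998 + 0.0244734 = 0.100893
P(Process C | the observation) ≈ 0.2426

0.2426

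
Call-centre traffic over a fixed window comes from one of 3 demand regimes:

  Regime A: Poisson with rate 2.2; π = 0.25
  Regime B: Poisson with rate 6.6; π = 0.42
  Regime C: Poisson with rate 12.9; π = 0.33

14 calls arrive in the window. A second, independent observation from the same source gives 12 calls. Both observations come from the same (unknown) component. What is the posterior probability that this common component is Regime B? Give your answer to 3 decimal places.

By Bayes' theorem, P(k | x) = w_k f_k(x) / Σ_j w_j f_j(x).
Since both observations come from the same component, the likelihood for component k is f_k(x₁)·f_k(x₂).
  L_A = [7.9079e-08] × [2.97363e-06] = 2.35152e-13
  L_B = [0.00464369] × [0.019402] = 9.00969e-05
  L_C = [0.101263] × [0.110749] = 0.0112147
Prior × likelihood for each component:
  w_A·L_A = 0.25 × 2.35152e-13 = 5.8788e-14
  w_B·L_B = 0.42 × 9.00969e-05 = 3.78407e-05
  w_C·L_C = 0.33 × 0.0112147 = 0.00370087
Marginal: 5.8788e-14 + 3.78407e-05 + 0.00370087 = 0.00373871
P(Regime B | x) = 3.78407e-05 / 0.00373871 ≈ 0.010

0.010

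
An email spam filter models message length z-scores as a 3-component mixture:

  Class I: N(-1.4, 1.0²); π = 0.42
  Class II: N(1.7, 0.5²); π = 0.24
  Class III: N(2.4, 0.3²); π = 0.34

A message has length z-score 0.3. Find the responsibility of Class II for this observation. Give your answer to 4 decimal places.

0.0877

By Bayes' theorem, P(k | x) = π_k f_k(x) / Σ_j π_j f_j(x).
Component likelihoods at x = 0.3:
  L_I = 0.0940491
  L_II = 0.0158309
  L_III = 3.04491e-11
Weight by the priors:
  π_I·L_I = 0.42 × 0.0940491 = 0.0395006
  π_II·L_II = 0.24 × 0.0158309 = 0.00379942
  π_III·L_III = 0.34 × 3.04491e-11 = 1.03527e-11
Normaliser: 0.0395006 + 0.00379942 + 1.03527e-11 = 0.0433
So the posterior for Class II is 0.00379942 / 0.0433 ≈ 0.0877.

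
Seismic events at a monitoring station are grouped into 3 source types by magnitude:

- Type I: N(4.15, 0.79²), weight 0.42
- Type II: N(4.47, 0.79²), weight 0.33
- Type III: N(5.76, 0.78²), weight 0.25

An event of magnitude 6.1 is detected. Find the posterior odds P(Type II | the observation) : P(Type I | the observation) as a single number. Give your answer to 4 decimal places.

The posterior odds equal the prior odds times the likelihood ratio: (π_i/π_j)·(f_i(x)/f_j(x)).
Normal densities:
  L_I = (1/(0.79·√(2π)))·exp(−(6.1−4.15)²/(2·0.79²)) = 0.504990·exp(-3.04639) = 0.0240024
  L_II = (1/(0.79·√(2π)))·exp(−(6.1−4.47)²/(2·0.79²)) = 0.504990·exp(-2.12859) = 0.0600966
  L_III = (1/(0.78·√(2π)))·exp(−(6.1−5.76)²/(2·0.78²)) = 0.511464·exp(-0.09500) = 0.46511
0.0198319 / 0.010081 ≈ 1.9673

1.9673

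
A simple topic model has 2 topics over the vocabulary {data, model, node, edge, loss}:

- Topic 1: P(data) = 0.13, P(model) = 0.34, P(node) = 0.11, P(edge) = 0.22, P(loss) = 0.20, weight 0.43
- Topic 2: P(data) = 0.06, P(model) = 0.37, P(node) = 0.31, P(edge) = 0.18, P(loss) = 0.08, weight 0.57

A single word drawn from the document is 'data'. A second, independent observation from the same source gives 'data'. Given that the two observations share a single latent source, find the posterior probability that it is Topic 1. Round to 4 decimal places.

0.7798

P(component k | x) = w_k·f_k(x) / marginal(x), where marginal(x) = Σ_j w_j·f_j(x).
Since both observations come from the same component, the likelihood for component k is f_k(x₁)·f_k(x₂).
  f_1 = [P(data | comp) = 0.13] × [0.13] = 0.0169
  f_2 = [P(data | comp) = 0.06] × [0.06] = 0.0036
Multiply by the mixture weights:
  w_1·f_1 = 0.43 × 0.0169 = 0.007267
  w_2·f_2 = 0.57 × 0.0036 = 0.002052
Denominator: 0.007267 + 0.002052 = 0.009319
P(Topic 1 | x) = 0.007267 / 0.009319 ≈ 0.7798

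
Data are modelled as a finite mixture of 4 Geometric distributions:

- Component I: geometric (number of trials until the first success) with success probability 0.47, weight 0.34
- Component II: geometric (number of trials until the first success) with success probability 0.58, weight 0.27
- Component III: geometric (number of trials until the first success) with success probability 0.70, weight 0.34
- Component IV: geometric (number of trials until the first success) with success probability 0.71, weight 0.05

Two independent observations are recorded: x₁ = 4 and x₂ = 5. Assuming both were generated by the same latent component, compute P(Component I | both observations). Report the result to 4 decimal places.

Apply Bayes' rule: the posterior for each component is proportional to its prior times its likelihood at x.
Since both observations come from the same component, the likelihood for component k is f_k(x₁)·f_k(x₂).
  f_I = [0.0699722] × [0.0370853] = 0.00259494
  f_II = [0.042971] × [0.0180478] = 0.000775534
  f_III = [0.0189] × [0.00567] = 0.000107163
  f_IV = [0.0173162] × [0.0050217] = 8.69566e-05
Unnormalised posteriors:
  w_I·f_I = 0.34 × 0.00259494 = 0.000882279
  w_II·f_II = 0.27 × 0.000775534 = 0.000209394
  w_III·f_III = 0.34 × 0.000107163 = 3.64354e-05
  w_IV·f_IV = 0.05 × 8.69566e-05 = 4.34783e-06
Sum: 0.000882279 + 0.000209394 + 3.64354e-05 + 4.34783e-06 = 0.00113246
P(Component I | x) ≈ 0.7791

0.7791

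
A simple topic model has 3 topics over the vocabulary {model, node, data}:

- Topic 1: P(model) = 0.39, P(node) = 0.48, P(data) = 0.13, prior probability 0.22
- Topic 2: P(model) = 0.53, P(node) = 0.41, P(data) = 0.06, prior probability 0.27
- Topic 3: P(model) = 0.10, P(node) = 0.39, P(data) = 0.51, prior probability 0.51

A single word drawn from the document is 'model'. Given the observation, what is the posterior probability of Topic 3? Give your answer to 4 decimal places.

By Bayes' theorem, P(k | x) = π_k f_k(x) / Σ_j π_j f_j(x).
Evaluate each component's likelihood at the observed value:
  p_1 = 0.39
  p_2 = 0.53
  p_3 = 0.1
Unnormalised posteriors:
  π_1·p_1 = 0.22 × 0.39 = 0.0858
  π_2·p_2 = 0.27 × 0.53 = 0.1431
  π_3·p_3 = 0.51 × 0.1 = 0.051
Evidence: 0.0858 + 0.1431 + 0.051 = 0.2799
P(Topic 3 | the observation) = 0.051 / 0.2799 ≈ 0.1822

0.1822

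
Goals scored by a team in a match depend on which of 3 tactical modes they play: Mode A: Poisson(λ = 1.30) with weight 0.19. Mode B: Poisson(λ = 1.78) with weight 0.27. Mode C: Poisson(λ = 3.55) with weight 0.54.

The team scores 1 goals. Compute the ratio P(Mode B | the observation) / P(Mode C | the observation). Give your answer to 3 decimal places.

1.472

The posterior odds equal the prior odds times the likelihood ratio: (P(Z=i)/P(Z=j))·(f_i(x)/f_j(x)).
Poisson probabilities:
  p_A = 0.354291
  p_B = 0.300176
  p_C = 0.101972
Posterior odds = (P(Z=B)·p_B) / (P(Z=C)·p_C) = (0.27·0.300176) / (0.54·0.101972) = 0.0810475 / 0.0550651 ≈ 1.472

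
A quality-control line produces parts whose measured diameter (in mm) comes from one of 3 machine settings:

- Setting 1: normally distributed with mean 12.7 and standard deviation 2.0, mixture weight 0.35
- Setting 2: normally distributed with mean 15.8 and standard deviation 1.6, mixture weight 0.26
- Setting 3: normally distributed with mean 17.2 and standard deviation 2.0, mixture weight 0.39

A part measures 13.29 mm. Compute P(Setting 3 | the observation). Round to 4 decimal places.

0.1183

Apply Bayes' rule: the posterior for each component is proportional to its prior times its likelihood at x.
Evaluate each component's likelihood at the observed value:
  p_1 = (1/(2.0·√(2π)))·exp(−(13.29−12.7)²/(2·2.0²)) = 0.199471·exp(-0.04351) = 0.190978
  p_2 = (1/(1.6·√(2π)))·exp(−(13.29−15.8)²/(2·1.6²)) = 0.249339·exp(-1.23049) = 0.0728443
  p_3 = (1/(2.0·√(2π)))·exp(−(13.29−17.2)²/(2·2.0²)) = 0.199471·exp(-1.91101) = 0.0295079
Weight by the priors:
  π_1·p_1 = 0.35 × 0.190978 = 0.0668422
  π_2·p_2 = 0.26 × 0.0728443 = 0.0189395
  π_3·p_3 = 0.39 × 0.0295079 = 0.0115081
Marginal: 0.0668422 + 0.0189395 + 0.0115081 = 0.0972898
Responsibility of Setting 3: 0.0115081 / 0.0972898 ≈ 0.1183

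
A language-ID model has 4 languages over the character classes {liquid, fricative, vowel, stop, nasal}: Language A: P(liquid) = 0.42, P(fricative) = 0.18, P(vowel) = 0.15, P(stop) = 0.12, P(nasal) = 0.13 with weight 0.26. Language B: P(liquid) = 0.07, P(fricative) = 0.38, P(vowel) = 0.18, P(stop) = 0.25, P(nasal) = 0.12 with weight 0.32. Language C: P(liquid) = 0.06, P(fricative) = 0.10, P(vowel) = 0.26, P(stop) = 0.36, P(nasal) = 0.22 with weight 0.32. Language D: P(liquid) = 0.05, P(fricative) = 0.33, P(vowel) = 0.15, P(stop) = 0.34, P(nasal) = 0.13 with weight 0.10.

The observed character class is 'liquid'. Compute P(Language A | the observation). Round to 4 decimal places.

By Bayes' theorem, P(k | x) = P(Z=k) f_k(x) / Σ_j P(Z=j) f_j(x).
Evaluate each component's likelihood at the observed value:
  f_A = 0.42
  f_B = 0.07
  f_C = 0.06
  f_D = 0.05
Multiply by the mixture weights:
  P(Z=A)·f_A = 0.26 × 0.42 = 0.1092
  P(Z=B)·f_B = 0.32 × 0.07 = 0.0224
  P(Z=C)·f_C = 0.32 × 0.06 = 0.0192
  P(Z=D)·f_D = 0.10 × 0.05 = 0.005
Sum: 0.1092 + 0.0224 + 0.0192 + 0.005 = 0.1558
Responsibility of Language A: 0.1092 / 0.1558 ≈ 0.7009

0.7009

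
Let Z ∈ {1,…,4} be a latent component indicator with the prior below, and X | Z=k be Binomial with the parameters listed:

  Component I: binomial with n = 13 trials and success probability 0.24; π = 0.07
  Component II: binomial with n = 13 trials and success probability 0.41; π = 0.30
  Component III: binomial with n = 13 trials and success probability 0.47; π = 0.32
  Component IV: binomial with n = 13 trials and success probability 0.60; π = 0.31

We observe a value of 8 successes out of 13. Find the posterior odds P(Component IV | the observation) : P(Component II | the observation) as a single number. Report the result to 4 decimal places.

3.1133

Posterior odds = (w_i f_i(x)) / (w_j f_j(x)); the normalising sum cancels.
Binomial probabilities:
  p_I = C(13,8)·0.24^8·0.76^5 = 1287·1.10075e-05·0.253553 = 0.003592
  p_II = C(13,8)·0.41^8·0.59^5 = 1287·0.000798493·0.0714924 = 0.0734699
  p_III = C(13,8)·0.47^8·0.53^5 = 1287·0.00238113·0.0418195 = 0.128157
  p_IV = C(13,8)·0.60^8·0.40^5 = 1287·0.0167962·0.01024 = 0.221355
Posterior odds = (w_IV·p_IV) / (w_II·p_II) = (0.31·0.221355) / (0.30·0.0734699) = 0.0686199 / 0.022041 ≈ 3.1133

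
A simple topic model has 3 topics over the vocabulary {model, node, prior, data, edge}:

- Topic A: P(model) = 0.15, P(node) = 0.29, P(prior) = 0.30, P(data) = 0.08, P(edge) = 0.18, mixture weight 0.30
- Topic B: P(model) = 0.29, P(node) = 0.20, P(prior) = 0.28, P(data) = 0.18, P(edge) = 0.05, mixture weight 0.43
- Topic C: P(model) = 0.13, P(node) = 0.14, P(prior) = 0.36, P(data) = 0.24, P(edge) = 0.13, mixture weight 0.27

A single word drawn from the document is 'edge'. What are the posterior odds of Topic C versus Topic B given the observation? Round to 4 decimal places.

1.6326

Posterior odds = (π_i f_i(x)) / (π_j f_j(x)); the normalising sum cancels.
Categorical probabilities:
  L_A = P(edge | comp) = 0.18
  L_B = P(edge | comp) = 0.05
  L_C = P(edge | comp) = 0.13
0.0351 / 0.0215 ≈ 1.6326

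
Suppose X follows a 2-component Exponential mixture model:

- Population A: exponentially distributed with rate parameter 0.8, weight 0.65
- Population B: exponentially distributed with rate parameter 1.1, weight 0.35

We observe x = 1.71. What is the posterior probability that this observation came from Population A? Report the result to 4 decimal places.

Apply Bayes' rule: the posterior for each component is proportional to its prior times its likelihood at x.
Evaluate each component's likelihood at the observed value:
  f_A = 0.203693
  f_B = 0.167681
Prior × likelihood for each component:
  π_A·f_A = 0.65 × 0.203693 = 0.1324
  π_B·f_B = 0.35 × 0.167681 = 0.0586885
Normaliser: 0.1324 + 0.0586885 = 0.191089
So the posterior for Population A is 0.1324 / 0.191089 ≈ 0.6929.

0.6929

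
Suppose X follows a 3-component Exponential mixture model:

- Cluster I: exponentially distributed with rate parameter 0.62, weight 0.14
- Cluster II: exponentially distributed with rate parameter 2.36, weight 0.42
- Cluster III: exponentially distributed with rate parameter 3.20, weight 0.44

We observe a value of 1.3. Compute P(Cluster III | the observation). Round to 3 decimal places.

By Bayes' theorem, P(k | x) = π_k f_k(x) / Σ_j π_j f_j(x).
Evaluate each component's likelihood at the observed value:
  L_I = 0.62·e^(−0.62·1.3) = 0.62·e^(−0.8060) = 0.276917
  L_II = 2.36·e^(−2.36·1.3) = 2.36·e^(−3.0680) = 0.109773
  L_III = 3.20·e^(−3.20·1.3) = 3.20·e^(−4.1600) = 0.0499442
Prior × likelihood for each component:
  π_I·L_I = 0.14 × 0.276917 = 0.0387684
  π_II·L_II = 0.42 × 0.109773 = 0.0461048
  π_III·L_III = 0.44 × 0.0499442 = 0.0219754
Evidence: 0.0387684 + 0.0461048 + 0.0219754 = 0.106849
Responsibility of Cluster III: 0.0219754 / 0.106849 ≈ 0.206

0.206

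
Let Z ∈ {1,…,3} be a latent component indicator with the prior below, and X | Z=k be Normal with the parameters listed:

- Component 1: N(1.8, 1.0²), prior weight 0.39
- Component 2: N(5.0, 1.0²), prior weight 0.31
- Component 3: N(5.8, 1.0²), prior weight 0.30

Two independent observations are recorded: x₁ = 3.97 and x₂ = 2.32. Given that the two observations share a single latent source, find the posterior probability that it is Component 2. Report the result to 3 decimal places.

The responsibility of component k is P(Z=k) f_k(x) divided by Σ_j P(Z=j) f_j(x).
Since both observations come from the same component, the likelihood for component k is f_k(x₁)·f_k(x₂).
  L_1 = [0.0378779] × [0.348493] = 0.0132002
  L_2 = [0.234714] × [0.0109969] = 0.00258113
  L_3 = [0.0747663] × [0.000935772] = 6.99642e-05
Unnormalised posteriors:
  P(Z=1)·L_1 = 0.39 × 0.0132002 = 0.00514806
  P(Z=2)·L_2 = 0.31 × 0.00258113 = 0.000800151
  P(Z=3)·L_3 = 0.30 × 6.99642e-05 = 2.09893e-05
Denominator: 0.00514806 + 0.000800151 + 2.09893e-05 = 0.0059692
So the posterior for Component 2 is 0.000800151 / 0.0059692 ≈ 0.134.

0.134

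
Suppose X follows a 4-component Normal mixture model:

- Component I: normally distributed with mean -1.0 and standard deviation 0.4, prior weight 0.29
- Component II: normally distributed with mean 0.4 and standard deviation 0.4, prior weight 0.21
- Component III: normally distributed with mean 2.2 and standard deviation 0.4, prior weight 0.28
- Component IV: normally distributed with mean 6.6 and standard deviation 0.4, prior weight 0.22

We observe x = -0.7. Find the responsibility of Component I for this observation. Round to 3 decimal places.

By Bayes' theorem, P(k | x) = w_k f_k(x) / Σ_j w_j f_j(x).
Component likelihoods at x = -0.7:
  p_I = (1/(0.4·√(2π)))·exp(−(-0.7−-1.0)²/(2·0.4²)) = 0.997356·exp(-0.28125) = 0.752844
  p_II = (1/(0.4·√(2π)))·exp(−(-0.7−0.4)²/(2·0.4²)) = 0.997356·exp(-3.78125) = 0.0227339
  p_III = (1/(0.4·√(2π)))·exp(−(-0.7−2.2)²/(2·0.4²)) = 0.997356·exp(-26.28125) = 3.84634e-12
  p_IV = (1/(0.4·√(2π)))·exp(−(-0.7−6.6)²/(2·0.4²)) = 0.997356·exp(-166.53125) = 4.73421e-73
Prior × likelihood for each component:
  w_I·p_I = 0.29 × 0.752844 = 0.218325
  w_II·p_II = 0.21 × 0.0227339 = 0.00477412
  w_III·p_III = 0.28 × 3.84634e-12 = 1.07698e-12
  w_IV·p_IV = 0.22 × 4.73421e-73 = 1.04153e-73
Normaliser: 0.218325 + 0.00477412 + 1.07698e-12 + 1.04153e-73 = 0.223099
So the posterior for Component I is 0.218325 / 0.223099 ≈ 0.979.

0.979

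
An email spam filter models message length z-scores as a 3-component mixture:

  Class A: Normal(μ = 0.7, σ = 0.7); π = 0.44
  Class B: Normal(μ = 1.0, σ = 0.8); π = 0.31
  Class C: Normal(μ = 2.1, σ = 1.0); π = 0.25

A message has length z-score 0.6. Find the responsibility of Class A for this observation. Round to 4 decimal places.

0.5952

The responsibility of component k is w_k f_k(x) divided by Σ_j w_j f_j(x).
Component likelihoods at x = 0.6:
  L_A = 0.564132
  L_B = 0.440082
  L_C = 0.129518
Multiply by the mixture weights:
  w_A·L_A = 0.44 × 0.564132 = 0.248218
  w_B·L_B = 0.31 × 0.440082 = 0.136425
  w_C·L_C = 0.25 × 0.129518 = 0.0323794
Sum: 0.248218 + 0.136425 + 0.0323794 = 0.417023
P(Class A | data) = 0.248218 / 0.417023 ≈ 0.5952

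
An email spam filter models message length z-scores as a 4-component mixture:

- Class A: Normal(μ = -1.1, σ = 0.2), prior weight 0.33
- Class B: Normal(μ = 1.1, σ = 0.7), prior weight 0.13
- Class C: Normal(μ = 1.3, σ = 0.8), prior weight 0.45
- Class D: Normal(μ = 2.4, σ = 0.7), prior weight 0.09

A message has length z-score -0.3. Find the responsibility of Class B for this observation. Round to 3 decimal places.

0.247

Posterior ∝ prior × likelihood, so P(k | x) ∝ π_k f_k(x); normalise over all components.
Component likelihoods at x = -0.3:
  L_A = 0.000669151
  L_B = 0.07713
  L_C = 0.0674887
  L_D = 0.000335114
Multiply by the mixture weights:
  π_A·L_A = 0.33 × 0.000669151 = 0.00022082
  π_B·L_B = 0.13 × 0.07713 = 0.0100269
  π_C·L_C = 0.45 × 0.0674887 = 0.0303699
  π_D·L_D = 0.09 × 0.000335114 = 3.01603e-05
Normaliser: 0.00022082 + 0.0100269 + 0.0303699 + 3.01603e-05 = 0.0406478
So the posterior for Class B is 0.0100269 / 0.0406478 ≈ 0.247.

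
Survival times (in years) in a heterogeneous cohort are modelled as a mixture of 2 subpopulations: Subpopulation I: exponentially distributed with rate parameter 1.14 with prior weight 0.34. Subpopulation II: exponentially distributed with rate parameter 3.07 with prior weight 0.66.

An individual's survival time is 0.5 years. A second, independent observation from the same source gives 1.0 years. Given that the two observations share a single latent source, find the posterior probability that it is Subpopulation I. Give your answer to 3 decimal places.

Posterior ∝ prior × likelihood, so P(k | x) ∝ π_k f_k(x); normalise over all components.
Since both observations come from the same component, the likelihood for component k is f_k(x₁)·f_k(x₂).
  f_I = [0.644699] × [0.364594] = 0.235053
  f_II = [0.661449] × [0.142513] = 0.094265
Multiply by the mixture weights:
  π_I·f_I = 0.34 × 0.235053 = 0.0799181
  π_II·f_II = 0.66 × 0.094265 = 0.0622149
Denominator: 0.0799181 + 0.0622149 = 0.142133
Responsibility of Subpopulation I: 0.0799181 / 0.142133 ≈ 0.562

0.562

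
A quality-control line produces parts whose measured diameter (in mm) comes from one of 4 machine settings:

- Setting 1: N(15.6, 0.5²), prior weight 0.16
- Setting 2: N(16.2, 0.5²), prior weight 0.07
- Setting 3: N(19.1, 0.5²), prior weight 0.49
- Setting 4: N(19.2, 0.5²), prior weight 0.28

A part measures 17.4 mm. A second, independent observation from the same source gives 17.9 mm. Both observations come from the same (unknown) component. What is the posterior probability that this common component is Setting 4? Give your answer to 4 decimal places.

0.1309

By Bayes' theorem, P(k | x) = π_k f_k(x) / Σ_j π_j f_j(x).
Since both observations come from the same component, the likelihood for component k is f_k(x₁)·f_k(x₂).
  f_1 = [0.0012238] × [2.02817e-05] = 2.48208e-08
  f_2 = [0.0447891] × [0.00246444] = 0.00011038
  f_3 = [0.00246444] × [0.0447891] = 0.00011038
  f_4 = [0.0012238] × [0.0271659] = 3.32458e-05
Weight by the priors:
  π_1·f_1 = 0.16 × 2.48208e-08 = 3.97133e-09
  π_2·f_2 = 0.07 × 0.00011038 = 7.72659e-06
  π_3·f_3 = 0.49 × 0.00011038 = 5.40861e-05
  π_4·f_4 = 0.28 × 3.32458e-05 = 9.30882e-06
Evidence: 3.97133e-09 + 7.72659e-06 + 5.40861e-05 + 9.30882e-06 = 7.11255e-05
P(Setting 4 | data) = 9.30882e-06 / 7.11255e-05 ≈ 0.1309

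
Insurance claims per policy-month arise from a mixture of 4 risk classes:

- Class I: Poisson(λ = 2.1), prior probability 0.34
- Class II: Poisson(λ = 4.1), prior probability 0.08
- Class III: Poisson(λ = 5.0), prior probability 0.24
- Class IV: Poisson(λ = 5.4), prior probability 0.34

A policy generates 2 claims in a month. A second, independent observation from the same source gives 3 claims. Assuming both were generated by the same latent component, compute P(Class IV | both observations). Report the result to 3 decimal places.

Posterior ∝ prior × likelihood, so P(k | x) ∝ π_k f_k(x); normalise over all components.
Since both observations come from the same component, the likelihood for component k is f_k(x₁)·f_k(x₂).
  p_I = [e^(−2.1)·2.1^2/2! = 0.270016] × [0.189011] = 0.0510362
  p_II = [e^(−4.1)·4.1^2/2! = 0.139293] × [0.190368] = 0.0265169
  p_III = [e^(−5.0)·5.0^2/2! = 0.0842243] × [0.140374] = 0.0118229
  p_IV = [e^(−5.4)·5.4^2/2! = 0.0658518] × [0.118533] = 0.00780562
Unnormalised posteriors:
  π_I·p_I = 0.34 × 0.0510362 = 0.0173523
  π_II·p_II = 0.08 × 0.0265169 = 0.00212135
  π_III·p_III = 0.24 × 0.0118229 = 0.0028375
  π_IV·p_IV = 0.34 × 0.00780562 = 0.00265391
Marginal: 0.0173523 + 0.00212135 + 0.0028375 + 0.00265391 = 0.0249651
So the posterior for Class IV is 0.00265391 / 0.0249651 ≈ 0.106.

0.106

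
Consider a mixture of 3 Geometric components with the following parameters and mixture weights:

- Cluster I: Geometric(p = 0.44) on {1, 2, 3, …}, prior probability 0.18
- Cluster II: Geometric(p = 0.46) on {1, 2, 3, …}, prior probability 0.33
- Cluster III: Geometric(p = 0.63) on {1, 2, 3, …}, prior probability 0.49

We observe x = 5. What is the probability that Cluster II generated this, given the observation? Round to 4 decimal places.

By Bayes' theorem, P(k | x) = π_k f_k(x) / Σ_j π_j f_j(x).
Component likelihoods at x = 5:
  L_I = 0.0432718
  L_II = 0.0391141
  L_III = 0.0118072
Weight by the priors:
  π_I·L_I = 0.18 × 0.0432718 = 0.00778892
  π_II·L_II = 0.33 × 0.0391141 = 0.0129076
  π_III·L_III = 0.49 × 0.0118072 = 0.00578554
Sum: 0.00778892 + 0.0129076 + 0.00578554 = 0.0264821
P(Cluster II | x) ≈ 0.4874

0.4874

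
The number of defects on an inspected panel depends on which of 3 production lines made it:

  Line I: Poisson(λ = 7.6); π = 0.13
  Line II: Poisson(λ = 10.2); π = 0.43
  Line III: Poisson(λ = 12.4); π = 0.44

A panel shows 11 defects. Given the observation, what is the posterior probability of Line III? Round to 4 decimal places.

0.4559

The responsibility of component k is π_k f_k(x) divided by Σ_j π_j f_j(x).
Evaluate each component's likelihood at the observed value:
  p_I = 0.061257
  p_II = 0.115782
  p_III = 0.109959
Weight by the priors:
  π_I·p_I = 0.13 × 0.061257 = 0.00796341
  π_II·p_II = 0.43 × 0.115782 = 0.0497864
  π_III·p_III = 0.44 × 0.109959 = 0.048382
Normaliser: 0.00796341 + 0.0497864 + 0.048382 = 0.106132
P(Line III | 11 defects) = 0.048382 / 0.106132 ≈ 0.4559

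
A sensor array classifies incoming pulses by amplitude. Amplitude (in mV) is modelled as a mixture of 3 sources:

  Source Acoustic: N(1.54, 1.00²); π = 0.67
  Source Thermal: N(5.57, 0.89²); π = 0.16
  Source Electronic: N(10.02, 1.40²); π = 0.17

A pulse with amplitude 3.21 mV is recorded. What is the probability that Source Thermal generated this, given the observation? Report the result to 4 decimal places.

Apply Bayes' rule: the posterior for each component is proportional to its prior times its likelihood at x.
Normal densities:
  L_Acoustic = (1/(1.00·√(2π)))·exp(−(3.21−1.54)²/(2·1.00²)) = 0.398942·exp(-1.39445) = 0.0989255
  L_Thermal = (1/(0.89·√(2π)))·exp(−(3.21−5.57)²/(2·0.89²)) = 0.448250·exp(-3.51572) = 0.0133249
  L_Electronic = (1/(1.40·√(2π)))·exp(−(3.21−10.02)²/(2·1.40²)) = 0.284959·exp(-11.83064) = 2.07396e-06
Multiply by the mixture weights:
  w_Acoustic·L_Acoustic = 0.67 × 0.0989255 = 0.0662801
  w_Thermal·L_Thermal = 0.16 × 0.0133249 = 0.00213198
  w_Electronic·L_Electronic = 0.17 × 2.07396e-06 = 3.52574e-07
Sum: 0.0662801 + 0.00213198 + 3.52574e-07 = 0.0684124
So the posterior for Source Thermal is 0.00213198 / 0.0684124 ≈ 0.0312.

0.0312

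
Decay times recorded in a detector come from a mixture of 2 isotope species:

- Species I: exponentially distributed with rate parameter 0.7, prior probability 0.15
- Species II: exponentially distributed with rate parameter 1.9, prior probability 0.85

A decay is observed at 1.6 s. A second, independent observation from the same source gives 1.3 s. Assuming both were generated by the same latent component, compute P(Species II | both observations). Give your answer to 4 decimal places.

0.5626

The responsibility of component k is w_k f_k(x) divided by Σ_j w_j f_j(x).
Since both observations come from the same component, the likelihood for component k is f_k(x₁)·f_k(x₂).
  f_I = [0.228396] × [0.281767] = 0.0643544
  f_II = [0.0908863] × [0.160711] = 0.0146064
Weight by the priors:
  w_I·f_I = 0.15 × 0.0643544 = 0.00965316
  w_II·f_II = 0.85 × 0.0146064 = 0.0124155
Normaliser: 0.00965316 + 0.0124155 = 0.0220686
P(Species II | data) = 0.0124155 / 0.0220686 ≈ 0.5626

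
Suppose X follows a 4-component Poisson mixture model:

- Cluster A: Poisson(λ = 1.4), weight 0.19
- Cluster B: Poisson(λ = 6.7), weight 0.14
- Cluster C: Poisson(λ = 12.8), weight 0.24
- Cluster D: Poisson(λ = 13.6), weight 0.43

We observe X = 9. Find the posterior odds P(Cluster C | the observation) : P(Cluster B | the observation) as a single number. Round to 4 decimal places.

Only the two components matter; the odds are (π_i f_i(x)) / (π_j f_j(x)).
Poisson probabilities:
  p_A = 1.40403e-05
  p_B = 0.0922863
  p_C = 0.0701709
  p_D = 0.0544104
Odds = (0.24/0.14) × (0.0701709/0.0922863) = 1.71429 × 0.760362 ≈ 1.3035

1.3035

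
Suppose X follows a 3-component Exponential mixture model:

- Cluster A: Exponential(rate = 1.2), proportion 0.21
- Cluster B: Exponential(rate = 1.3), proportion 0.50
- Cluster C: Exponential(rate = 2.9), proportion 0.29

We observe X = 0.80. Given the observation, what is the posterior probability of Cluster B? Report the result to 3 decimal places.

0.562

P(component k | x) = w_k·f_k(x) / marginal(x), where marginal(x) = Σ_j w_j·f_j(x).
Evaluate each component's likelihood at the observed value:
  p_A = 0.459471
  p_B = 0.459491
  p_C = 0.284993
Unnormalised posteriors:
  w_A·p_A = 0.21 × 0.459471 = 0.096489
  w_B·p_B = 0.50 × 0.459491 = 0.229746
  w_C·p_C = 0.29 × 0.284993 = 0.0826481
Denominator: 0.096489 + 0.229746 + 0.0826481 = 0.408883
So the posterior for Cluster B is 0.229746 / 0.408883 ≈ 0.562.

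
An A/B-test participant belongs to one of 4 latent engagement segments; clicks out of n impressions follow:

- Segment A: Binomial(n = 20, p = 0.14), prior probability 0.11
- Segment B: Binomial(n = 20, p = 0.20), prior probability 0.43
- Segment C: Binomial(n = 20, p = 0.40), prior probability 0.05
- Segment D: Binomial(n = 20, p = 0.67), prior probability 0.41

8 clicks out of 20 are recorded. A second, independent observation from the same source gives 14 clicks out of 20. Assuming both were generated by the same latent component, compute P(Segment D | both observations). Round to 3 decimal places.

0.936

P(component k | x) = P(Z=k)·f_k(x) / marginal(x), where marginal(x) = Σ_j P(Z=j)·f_j(x).
Since both observations come from the same component, the likelihood for component k is f_k(x₁)·f_k(x₂).
  f_A = [0.0030428] × [1.74248e-08] = 5.302e-11
  f_B = [0.0221609] × [1.66473e-06] = 3.68919e-08
  f_C = [0.179706] × [0.00485435] = 0.000872355
  f_D = [0.00853165] × [0.183872] = 0.00156873
Multiply by the mixture weights:
  P(Z=A)·f_A = 0.11 × 5.302e-11 = 5.8322e-12
  P(Z=B)·f_B = 0.43 × 3.68919e-08 = 1.58635e-08
  P(Z=C)·f_C = 0.05 × 0.000872355 = 4.36177e-05
  P(Z=D)·f_D = 0.41 × 0.00156873 = 0.000643178
Evidence: 5.8322e-12 + 1.58635e-08 + 4.36177e-05 + 0.000643178 = 0.000686812
P(Segment D | data) ≈ 0.936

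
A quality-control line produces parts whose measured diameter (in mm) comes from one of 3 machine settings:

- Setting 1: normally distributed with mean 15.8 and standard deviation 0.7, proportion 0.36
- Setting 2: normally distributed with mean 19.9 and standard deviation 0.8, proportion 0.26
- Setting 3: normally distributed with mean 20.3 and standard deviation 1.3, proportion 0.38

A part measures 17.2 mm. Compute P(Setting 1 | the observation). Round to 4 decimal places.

By Bayes' theorem, P(k | x) = π_k f_k(x) / Σ_j π_j f_j(x).
Normal densities:
  L_1 = (1/(0.7·√(2π)))·exp(−(17.2−15.8)²/(2·0.7²)) = 0.569918·exp(-2.00000) = 0.07713
  L_2 = (1/(0.8·√(2π)))·exp(−(17.2−19.9)²/(2·0.8²)) = 0.498678·exp(-5.69531) = 0.0016764
  L_3 = (1/(1.3·√(2π)))·exp(−(17.2−20.3)²/(2·1.3²)) = 0.306879·exp(-2.84320) = 0.0178724
Weight by the priors:
  π_1·L_1 = 0.36 × 0.07713 = 0.0277668
  π_2·L_2 = 0.26 × 0.0016764 = 0.000435864
  π_3·L_3 = 0.38 × 0.0178724 = 0.00679151
Evidence: 0.0277668 + 0.000435864 + 0.00679151 = 0.0349942
P(Setting 1 | data) ≈ 0.7935

0.7935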